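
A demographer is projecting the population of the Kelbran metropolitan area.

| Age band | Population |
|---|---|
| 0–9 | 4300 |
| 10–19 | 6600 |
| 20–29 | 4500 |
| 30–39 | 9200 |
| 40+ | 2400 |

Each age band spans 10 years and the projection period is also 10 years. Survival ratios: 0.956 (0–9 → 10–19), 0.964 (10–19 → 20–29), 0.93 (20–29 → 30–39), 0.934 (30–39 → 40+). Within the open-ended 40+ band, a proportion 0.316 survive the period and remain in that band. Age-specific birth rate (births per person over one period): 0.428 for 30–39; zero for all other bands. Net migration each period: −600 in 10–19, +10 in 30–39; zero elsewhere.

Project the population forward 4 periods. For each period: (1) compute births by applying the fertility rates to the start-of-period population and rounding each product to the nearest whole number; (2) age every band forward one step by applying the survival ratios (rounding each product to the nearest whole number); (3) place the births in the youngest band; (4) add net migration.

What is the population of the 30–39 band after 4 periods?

Period 1:
Births: 9200 × 0.428 = 3938
10–19: 4300 × 0.956 = 4111
20–29: 6600 × 0.964 = 6362
30–39: 4500 × 0.93 = 4185
40+: 9200 × 0.934 + 2400 × 0.316 = 8593 + 758 = 9351
Net migration: 10–19 − 600 → 3511; 30–39 + 10 → 4195
End of period: [3938, 3511, 6362, 4195, 9351]
Period 2:
Births: 4195 × 0.428 = 1795
10–19: 3938 × 0.956 = 3765
20–29: 3511 × 0.964 = 3385
30–39: 6362 × 0.93 = 5917
40+: 4195 × 0.934 + 9351 × 0.316 = 3918 + 2955 = 6873
Net migration: 10–19 − 600 → 3165; 30–39 + 10 → 5927
End of period: [1795, 3165, 3385, 5927, 6873]
Period 3:
Births: 5927 × 0.428 = 2537
10–19: 1795 × 0.956 = 1716
20–29: 3165 × 0.964 = 3051
30–39: 3385 × 0.93 = 3148
40+: 5927 × 0.934 + 6873 × 0.316 = 5536 + 2172 = 7708
Net migration: 10–19 − 600 → 1116; 30–39 + 10 → 3158
End of period: [2537, 1116, 3051, 3158, 7708]
Period 4:
Births: 3158 × 0.428 = 1352
10–19: 2537 × 0.956 = 2425
20–29: 1116 × 0.964 = 1076
30–39: 3051 × 0.93 = 2837
40+: 3158 × 0.934 + 7708 × 0.316 = 2950 + 2436 = 5386
Net migration: 10–19 − 600 → 1825; 30–39 + 10 → 2847
End of period: [1352, 1825, 1076, 2847, 5386]

2847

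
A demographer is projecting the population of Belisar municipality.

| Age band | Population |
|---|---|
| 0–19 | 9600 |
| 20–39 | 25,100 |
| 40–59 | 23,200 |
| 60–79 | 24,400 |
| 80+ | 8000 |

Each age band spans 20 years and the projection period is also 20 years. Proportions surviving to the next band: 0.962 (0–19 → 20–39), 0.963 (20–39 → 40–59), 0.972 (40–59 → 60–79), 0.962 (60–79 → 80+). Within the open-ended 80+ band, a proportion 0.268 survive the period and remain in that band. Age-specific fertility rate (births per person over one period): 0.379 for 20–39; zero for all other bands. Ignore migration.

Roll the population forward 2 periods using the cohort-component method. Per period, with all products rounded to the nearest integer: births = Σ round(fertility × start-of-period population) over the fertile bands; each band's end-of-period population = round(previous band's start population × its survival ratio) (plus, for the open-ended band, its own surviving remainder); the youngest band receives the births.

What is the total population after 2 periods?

73597

Period 1:
Births: 25100 × 0.379 = 9513
20–39: 9600 × 0.962 = 9235
40–59: 25100 × 0.963 = 24171
60–79: 23200 × 0.972 = 22550
80+: 24400 × 0.962 + 8000 × 0.268 = 23473 + 2144 = 25617
Population now: 0–19=9513, 20–39=9235, 40–59=24171, 60–79=22550, 80+=25617
Period 2:
Births: 9235 × 0.379 = 3500
20–39: 9513 × 0.962 = 9152
40–59: 9235 × 0.963 = 8893
60–79: 24171 × 0.972 = 23494
80+: 22550 × 0.962 + 25617 × 0.268 = 21693 + 6865 = 28558
Population now: 0–19=3500, 20–39=9152, 40–59=8893, 60–79=23494, 80+=28558
Total after period 2: 3500 + 9152 + 8893 + 23494 + 28558 = 73597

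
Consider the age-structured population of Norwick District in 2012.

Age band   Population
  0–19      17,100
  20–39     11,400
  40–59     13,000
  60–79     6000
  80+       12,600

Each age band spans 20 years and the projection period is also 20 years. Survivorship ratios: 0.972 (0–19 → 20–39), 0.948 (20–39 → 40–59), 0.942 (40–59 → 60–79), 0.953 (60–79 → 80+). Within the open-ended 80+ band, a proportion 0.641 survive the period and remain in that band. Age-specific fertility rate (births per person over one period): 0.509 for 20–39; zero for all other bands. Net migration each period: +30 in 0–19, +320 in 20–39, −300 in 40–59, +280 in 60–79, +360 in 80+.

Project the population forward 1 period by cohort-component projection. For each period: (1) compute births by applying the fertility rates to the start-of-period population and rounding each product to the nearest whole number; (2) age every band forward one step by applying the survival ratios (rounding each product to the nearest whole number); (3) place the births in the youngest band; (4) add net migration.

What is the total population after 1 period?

— Period 1 —
Births: 11400 * 0.509 = 5803
20–39: 17100 * 0.972 = 16621
40–59: 11400 * 0.948 = 10807
60–79: 13000 * 0.942 = 12246
80+: 6000 * 0.953 + 12600 * 0.641 = 5718 + 8077 = 13795
Net migration: 0–19 + 30 → 5833; 20–39 + 320 → 16941; 40–59 − 300 → 10507; 60–79 + 280 → 12526; 80+ + 360 → 14155
Giving 5833 / 16941 / 10507 / 12526 / 14155.
Total after period 1: 5833 + 16941 + 10507 + 12526 + 14155 = 59962

59962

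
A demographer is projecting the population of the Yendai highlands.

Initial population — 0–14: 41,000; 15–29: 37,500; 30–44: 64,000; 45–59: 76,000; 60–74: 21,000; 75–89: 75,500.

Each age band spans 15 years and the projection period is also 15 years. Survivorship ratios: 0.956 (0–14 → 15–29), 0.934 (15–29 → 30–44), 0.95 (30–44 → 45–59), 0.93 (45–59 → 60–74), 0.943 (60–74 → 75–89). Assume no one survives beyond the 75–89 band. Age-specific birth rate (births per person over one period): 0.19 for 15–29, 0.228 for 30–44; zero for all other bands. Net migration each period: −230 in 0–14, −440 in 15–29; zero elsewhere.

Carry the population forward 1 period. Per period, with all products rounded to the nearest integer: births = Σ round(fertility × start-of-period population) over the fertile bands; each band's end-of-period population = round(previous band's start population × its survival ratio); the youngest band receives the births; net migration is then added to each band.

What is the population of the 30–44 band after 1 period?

35025

Period 1:
Births: 37500 × 0.19 = 7125  |  64000 × 0.228 = 14592 → 21717
15–29: 41000 × 0.956 = 39196
30–44: 37500 × 0.934 = 35025
45–59: 64000 × 0.95 = 60800
60–74: 76000 × 0.93 = 70680
75–89: 21000 × 0.943 = 19803
Net migration: 0–14 − 230 → 21487; 15–29 − 440 → 38756
Giving 21487 / 38756 / 35025 / 60800 / 70680 / 19803.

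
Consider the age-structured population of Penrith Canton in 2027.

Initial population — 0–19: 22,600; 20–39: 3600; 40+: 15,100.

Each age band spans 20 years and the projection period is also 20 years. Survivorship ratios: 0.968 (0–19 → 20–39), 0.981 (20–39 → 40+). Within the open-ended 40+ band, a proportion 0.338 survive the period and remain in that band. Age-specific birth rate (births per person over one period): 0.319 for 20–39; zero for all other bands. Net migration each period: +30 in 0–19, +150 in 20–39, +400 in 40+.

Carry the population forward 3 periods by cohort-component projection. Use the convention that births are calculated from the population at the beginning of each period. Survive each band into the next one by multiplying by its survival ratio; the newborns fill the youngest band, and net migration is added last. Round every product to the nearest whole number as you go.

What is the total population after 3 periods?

(Bands numbered youngest = 1 to oldest = 3.)
Period 1:
Births: 3600 × 0.319 = 1148
Band 2: 22600 × 0.968 = 21877
Band 3: 3600 × 0.981 + 15100 × 0.338 = 3532 + 5104 = 8636
Net migration: Band 1 + 30 → 1178; Band 2 + 150 → 22027; Band 3 + 400 → 9036
Population now: 0–19=1178, 20–39=22027, 40+=9036
Period 2:
Births: 22027 × 0.319 = 7027
Band 2: 1178 × 0.968 = 1140
Band 3: 22027 × 0.981 + 9036 × 0.338 = 21608 + 3054 = 24662
Net migration: Band 1 + 30 → 7057; Band 2 + 150 → 1290; Band 3 + 400 → 25062
Population now: 0–19=7057, 20–39=1290, 40+=25062
Period 3:
Births: 1290 × 0.319 = 412
Band 2: 7057 × 0.968 = 6831
Band 3: 1290 × 0.981 + 25062 × 0.338 = 1265 + 8471 = 9736
Net migration: Band 1 + 30 → 442; Band 2 + 150 → 6981; Band 3 + 400 → 10136
Population now: 0–19=442, 20–39=6981, 40+=10136
Total after period 3: 442 + 6981 + 10136 = 17559

17559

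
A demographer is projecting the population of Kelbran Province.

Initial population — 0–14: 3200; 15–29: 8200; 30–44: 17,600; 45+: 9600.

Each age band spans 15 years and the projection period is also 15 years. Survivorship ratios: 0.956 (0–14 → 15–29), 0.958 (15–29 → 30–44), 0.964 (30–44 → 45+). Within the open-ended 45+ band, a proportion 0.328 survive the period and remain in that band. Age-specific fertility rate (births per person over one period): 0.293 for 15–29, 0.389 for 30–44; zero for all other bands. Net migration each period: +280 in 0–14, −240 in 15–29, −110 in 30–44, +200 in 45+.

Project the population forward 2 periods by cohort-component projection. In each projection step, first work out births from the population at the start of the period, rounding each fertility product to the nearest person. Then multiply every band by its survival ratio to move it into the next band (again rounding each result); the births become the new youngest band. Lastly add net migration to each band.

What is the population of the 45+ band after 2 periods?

14330

(Bands numbered youngest = 1 to oldest = 4.)
After projecting period 1:
Births: 8200 × 0.293 = 2403 ; 17600 × 0.389 = 6846 — total 9249
Band 2: 3200 × 0.956 = 3059
Band 3: 8200 × 0.958 = 7856
Band 4: 17600 × 0.964 + 9600 × 0.328 = 16966 + 3149 = 20115
Net migration: Band 1 + 280 → 9529; Band 2 − 240 → 2819; Band 3 − 110 → 7746; Band 4 + 200 → 20315
→ [9529, 2819, 7746, 20315]
After projecting period 2:
Births: 2819 × 0.293 = 826 ; 7746 × 0.389 = 3013 — total 3839
Band 2: 9529 × 0.956 = 9110
Band 3: 2819 × 0.958 = 2701
Band 4: 7746 × 0.964 + 20315 × 0.328 = 7467 + 6663 = 14130
Net migration: Band 1 + 280 → 4119; Band 2 − 240 → 8870; Band 3 − 110 → 2591; Band 4 + 200 → 14330
→ [4119, 8870, 2591, 14330]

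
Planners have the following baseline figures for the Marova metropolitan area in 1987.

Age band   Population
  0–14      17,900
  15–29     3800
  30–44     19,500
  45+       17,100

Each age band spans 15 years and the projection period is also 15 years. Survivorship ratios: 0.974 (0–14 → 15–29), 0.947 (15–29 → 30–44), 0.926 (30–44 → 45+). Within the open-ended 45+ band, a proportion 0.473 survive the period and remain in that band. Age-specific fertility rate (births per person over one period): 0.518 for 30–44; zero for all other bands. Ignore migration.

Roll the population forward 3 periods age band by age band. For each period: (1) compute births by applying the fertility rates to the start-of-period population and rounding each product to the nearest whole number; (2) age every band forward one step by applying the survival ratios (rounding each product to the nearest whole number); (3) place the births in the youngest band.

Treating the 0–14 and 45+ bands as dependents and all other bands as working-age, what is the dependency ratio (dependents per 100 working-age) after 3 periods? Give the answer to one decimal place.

280.9

— Period 1 —
Births: 19500 * 0.518 = 10101
15–29: 17900 * 0.974 = 17435
30–44: 3800 * 0.947 = 3599
45+: 19500 * 0.926 + 17100 * 0.473 = 18057 + 8088 = 26145
→ [10101, 17435, 3599, 26145]
— Period 2 —
Births: 3599 * 0.518 = 1864
15–29: 10101 * 0.974 = 9838
30–44: 17435 * 0.947 = 16511
45+: 3599 * 0.926 + 26145 * 0.473 = 3333 + 12367 = 15700
→ [1864, 9838, 16511, 15700]
— Period 3 —
Births: 16511 * 0.518 = 8553
15–29: 1864 * 0.974 = 1816
30–44: 9838 * 0.947 = 9317
45+: 16511 * 0.926 + 15700 * 0.473 = 15289 + 7426 = 22715
→ [8553, 1816, 9317, 22715]
Dependents (band 0–14 + band 45+) = 8553 + 22715 = 31268; working-age = 11133; ratio = 31268/11133 × 100 = 280.9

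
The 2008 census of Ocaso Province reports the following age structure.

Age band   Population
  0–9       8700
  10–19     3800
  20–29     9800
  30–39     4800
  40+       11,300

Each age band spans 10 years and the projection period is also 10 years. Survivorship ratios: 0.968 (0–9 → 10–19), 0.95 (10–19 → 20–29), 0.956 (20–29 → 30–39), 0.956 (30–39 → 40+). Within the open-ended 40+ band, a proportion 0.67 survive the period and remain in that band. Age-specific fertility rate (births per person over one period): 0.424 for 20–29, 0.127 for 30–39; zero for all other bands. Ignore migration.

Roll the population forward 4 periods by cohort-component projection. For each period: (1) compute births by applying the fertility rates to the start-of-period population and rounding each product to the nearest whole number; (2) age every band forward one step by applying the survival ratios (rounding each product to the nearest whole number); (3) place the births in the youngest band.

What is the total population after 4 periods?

(Bands numbered youngest = 1 to oldest = 5.)
[period 1]
Births: 9800 × 0.424 = 4155 ; 4800 × 0.127 = 610 — total 4765
Band 2: 8700 × 0.968 = 8422
Band 3: 3800 × 0.95 = 3610
Band 4: 9800 × 0.956 = 9369
Band 5: 4800 × 0.956 + 11300 × 0.67 = 4589 + 7571 = 12160
Population now: 0–9=4765, 10–19=8422, 20–29=3610, 30–39=9369, 40+=12160
[period 2]
Births: 3610 × 0.424 = 1531 ; 9369 × 0.127 = 1190 — total 2721
Band 2: 4765 × 0.968 = 4613
Band 3: 8422 × 0.95 = 8001
Band 4: 3610 × 0.956 = 3451
Band 5: 9369 × 0.956 + 12160 × 0.67 = 8957 + 8147 = 17104
Population now: 0–9=2721, 10–19=4613, 20–29=8001, 30–39=3451, 40+=17104
[period 3]
Births: 8001 × 0.424 = 3392 ; 3451 × 0.127 = 438 — total 3830
Band 2: 2721 × 0.968 = 2634
Band 3: 4613 × 0.95 = 4382
Band 4: 8001 × 0.956 = 7649
Band 5: 3451 × 0.956 + 17104 × 0.67 = 3299 + 11460 = 14759
Population now: 0–9=3830, 10–19=2634, 20–29=4382, 30–39=7649, 40+=14759
[period 4]
Births: 4382 × 0.424 = 1858 ; 7649 × 0.127 = 971 — total 2829
Band 2: 3830 × 0.968 = 3707
Band 3: 2634 × 0.95 = 2502
Band 4: 4382 × 0.956 = 4189
Band 5: 7649 × 0.956 + 14759 × 0.67 = 7312 + 9889 = 17201
Population now: 0–9=2829, 10–19=3707, 20–29=2502, 30–39=4189, 40+=17201
Total after period 4: 2829 + 3707 + 2502 + 4189 + 17201 = 30428

30428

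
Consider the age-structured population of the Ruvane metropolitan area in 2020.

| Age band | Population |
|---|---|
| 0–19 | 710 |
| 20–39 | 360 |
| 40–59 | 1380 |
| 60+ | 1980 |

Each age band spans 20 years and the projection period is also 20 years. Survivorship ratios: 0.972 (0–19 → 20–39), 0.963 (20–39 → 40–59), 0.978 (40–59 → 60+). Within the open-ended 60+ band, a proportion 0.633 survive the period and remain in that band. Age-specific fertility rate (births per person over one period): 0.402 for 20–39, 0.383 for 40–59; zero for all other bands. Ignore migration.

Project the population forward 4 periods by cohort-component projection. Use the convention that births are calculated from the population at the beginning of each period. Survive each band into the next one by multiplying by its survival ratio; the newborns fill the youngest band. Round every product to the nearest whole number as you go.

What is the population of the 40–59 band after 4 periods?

Numbering the bands 1..4 from youngest to oldest:
— Period 1 —
Births: 360 * 0.402 = 145, 1380 * 0.383 = 529 ⇒ total 674
Band 2: 710 * 0.972 = 690
Band 3: 360 * 0.963 = 347
Band 4: 1380 * 0.978 + 1980 * 0.633 = 1350 + 1253 = 2603
→ [674, 690, 347, 2603]
— Period 2 —
Births: 690 * 0.402 = 277, 347 * 0.383 = 133 ⇒ total 410
Band 2: 674 * 0.972 = 655
Band 3: 690 * 0.963 = 664
Band 4: 347 * 0.978 + 2603 * 0.633 = 339 + 1648 = 1987
→ [410, 655, 664, 1987]
— Period 3 —
Births: 655 * 0.402 = 263, 664 * 0.383 = 254 ⇒ total 517
Band 2: 410 * 0.972 = 399
Band 3: 655 * 0.963 = 631
Band 4: 664 * 0.978 + 1987 * 0.633 = 649 + 1258 = 1907
→ [517, 399, 631, 1907]
— Period 4 —
Births: 399 * 0.402 = 160, 631 * 0.383 = 242 ⇒ total 402
Band 2: 517 * 0.972 = 503
Band 3: 399 * 0.963 = 384
Band 4: 631 * 0.978 + 1907 * 0.633 = 617 + 1207 = 1824
→ [402, 503, 384, 1824]

384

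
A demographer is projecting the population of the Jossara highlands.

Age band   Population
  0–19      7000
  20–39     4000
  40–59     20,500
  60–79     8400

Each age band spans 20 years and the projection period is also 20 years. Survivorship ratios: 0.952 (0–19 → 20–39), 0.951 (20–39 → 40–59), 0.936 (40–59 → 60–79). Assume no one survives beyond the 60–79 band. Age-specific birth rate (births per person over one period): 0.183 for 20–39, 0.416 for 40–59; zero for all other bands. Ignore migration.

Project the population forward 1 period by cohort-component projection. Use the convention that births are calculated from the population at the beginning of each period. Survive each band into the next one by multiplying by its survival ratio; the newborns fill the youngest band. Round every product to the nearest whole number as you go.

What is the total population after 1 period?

Numbering the bands 1..4 from youngest to oldest:
— Period 1 —
Births: 4000 * 0.183 = 732 ; 20500 * 0.416 = 8528 ⇒ total 9260
Band 2: 7000 * 0.952 = 6664
Band 3: 4000 * 0.951 = 3804
Band 4: 20500 * 0.936 = 19188
Giving 9260 / 6664 / 3804 / 19188.
Total after period 1: 9260 + 6664 + 3804 + 19188 = 38916

38916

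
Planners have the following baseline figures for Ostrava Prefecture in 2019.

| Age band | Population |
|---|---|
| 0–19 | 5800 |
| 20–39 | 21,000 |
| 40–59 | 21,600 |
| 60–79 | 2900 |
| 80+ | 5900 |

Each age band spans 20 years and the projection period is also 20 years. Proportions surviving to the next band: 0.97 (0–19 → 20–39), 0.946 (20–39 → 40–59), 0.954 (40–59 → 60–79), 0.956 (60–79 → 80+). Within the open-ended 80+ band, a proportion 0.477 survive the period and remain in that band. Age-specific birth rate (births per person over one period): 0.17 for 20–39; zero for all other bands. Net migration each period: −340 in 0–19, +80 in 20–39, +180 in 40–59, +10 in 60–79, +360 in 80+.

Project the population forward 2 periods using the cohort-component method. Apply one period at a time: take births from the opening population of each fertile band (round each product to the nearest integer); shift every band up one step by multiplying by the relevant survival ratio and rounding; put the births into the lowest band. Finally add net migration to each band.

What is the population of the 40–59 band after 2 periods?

5578

Call the groups 1 to 5, youngest first.
[period 1]
Births: 21000 × 0.17 = 3570
Group 2: 5800 × 0.97 = 5626
Group 3: 21000 × 0.946 = 19866
Group 4: 21600 × 0.954 = 20606
Group 5: 2900 × 0.956 + 5900 × 0.477 = 2772 + 2814 = 5586
Net migration: Group 1 − 340 → 3230; Group 2 + 80 → 5706; Group 3 + 180 → 20046; Group 4 + 10 → 20616; Group 5 + 360 → 5946
→ [3230, 5706, 20046, 20616, 5946]
[period 2]
Births: 5706 × 0.17 = 970
Group 2: 3230 × 0.97 = 3133
Group 3: 5706 × 0.946 = 5398
Group 4: 20046 × 0.954 = 19124
Group 5: 20616 × 0.956 + 5946 × 0.477 = 19709 + 2836 = 22545
Net migration: Group 1 − 340 → 630; Group 2 + 80 → 3213; Group 3 + 180 → 5578; Group 4 + 10 → 19134; Group 5 + 360 → 22905
→ [630, 3213, 5578, 19134, 22905]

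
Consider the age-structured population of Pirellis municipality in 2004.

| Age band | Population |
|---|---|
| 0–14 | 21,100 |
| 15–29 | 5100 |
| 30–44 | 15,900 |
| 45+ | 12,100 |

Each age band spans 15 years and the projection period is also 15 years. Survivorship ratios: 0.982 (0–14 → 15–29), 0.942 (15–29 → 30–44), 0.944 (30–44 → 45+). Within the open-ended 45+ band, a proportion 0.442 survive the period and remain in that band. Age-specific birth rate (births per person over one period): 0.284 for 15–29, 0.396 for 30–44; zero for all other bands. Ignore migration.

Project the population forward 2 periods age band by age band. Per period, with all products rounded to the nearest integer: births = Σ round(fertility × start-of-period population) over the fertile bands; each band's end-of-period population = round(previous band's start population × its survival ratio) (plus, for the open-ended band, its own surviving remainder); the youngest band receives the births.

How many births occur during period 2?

7786

(Bands numbered youngest = 1 to oldest = 4.)
Period 1.
Births: 5100 × 0.284 = 1448 ; 15900 × 0.396 = 6296 — total 7744
Band 2: 21100 × 0.982 = 20720
Band 3: 5100 × 0.942 = 4804
Band 4: 15900 × 0.944 + 12100 × 0.442 = 15010 + 5348 = 20358
End of period: [7744, 20720, 4804, 20358]
Period 2.
Births: 20720 × 0.284 = 5884 ; 4804 × 0.396 = 1902 — total 7786
Band 2: 7744 × 0.982 = 7605
Band 3: 20720 × 0.942 = 19518
Band 4: 4804 × 0.944 + 20358 × 0.442 = 4535 + 8998 = 13533
End of period: [7786, 7605, 19518, 13533]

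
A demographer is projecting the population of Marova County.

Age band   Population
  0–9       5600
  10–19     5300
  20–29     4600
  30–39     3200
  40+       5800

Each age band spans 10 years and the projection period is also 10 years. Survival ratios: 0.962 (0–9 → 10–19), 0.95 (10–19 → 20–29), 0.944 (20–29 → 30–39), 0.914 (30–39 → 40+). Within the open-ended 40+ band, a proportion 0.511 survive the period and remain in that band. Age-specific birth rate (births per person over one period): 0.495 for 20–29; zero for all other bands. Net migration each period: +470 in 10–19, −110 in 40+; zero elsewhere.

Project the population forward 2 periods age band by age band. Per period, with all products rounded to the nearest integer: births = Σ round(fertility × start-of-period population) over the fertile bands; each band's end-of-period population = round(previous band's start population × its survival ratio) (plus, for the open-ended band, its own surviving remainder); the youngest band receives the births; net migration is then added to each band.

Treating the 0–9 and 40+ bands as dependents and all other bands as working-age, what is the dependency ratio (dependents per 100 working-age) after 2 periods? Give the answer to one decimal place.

[period 1]
Births: 4600 × 0.495 = 2277
10–19: 5600 × 0.962 = 5387
20–29: 5300 × 0.95 = 5035
30–39: 4600 × 0.944 = 4342
40+: 3200 × 0.914 + 5800 × 0.511 = 2925 + 2964 = 5889
Net migration: 10–19 + 470 → 5857; 40+ − 110 → 5779
→ [2277, 5857, 5035, 4342, 5779]
[period 2]
Births: 5035 × 0.495 = 2492
10–19: 2277 × 0.962 = 2190
20–29: 5857 × 0.95 = 5564
30–39: 5035 × 0.944 = 4753
40+: 4342 × 0.914 + 5779 × 0.511 = 3969 + 2953 = 6922
Net migration: 10–19 + 470 → 2660; 40+ − 110 → 6812
→ [2492, 2660, 5564, 4753, 6812]
Dependents (band 0–9 + band 40+) = 2492 + 6812 = 9304; working-age = 12977; ratio = 9304/12977 × 100 = 71.7

71.7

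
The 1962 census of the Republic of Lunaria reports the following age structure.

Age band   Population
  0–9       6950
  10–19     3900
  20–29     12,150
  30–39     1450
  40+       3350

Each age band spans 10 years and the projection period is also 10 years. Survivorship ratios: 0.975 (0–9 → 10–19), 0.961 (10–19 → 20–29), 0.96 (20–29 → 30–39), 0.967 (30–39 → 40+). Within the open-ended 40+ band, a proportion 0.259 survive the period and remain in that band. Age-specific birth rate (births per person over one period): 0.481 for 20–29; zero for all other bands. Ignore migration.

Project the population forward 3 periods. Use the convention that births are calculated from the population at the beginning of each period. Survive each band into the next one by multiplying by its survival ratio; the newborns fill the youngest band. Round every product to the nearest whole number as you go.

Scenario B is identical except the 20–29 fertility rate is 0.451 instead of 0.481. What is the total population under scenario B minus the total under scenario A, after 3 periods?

-646

Numbering the bands 1..5 from youngest to oldest:
— Period 1 —
Births: 12150 * 0.481 = 5844
Band 2: 6950 * 0.975 = 6776
Band 3: 3900 * 0.961 = 3748
Band 4: 12150 * 0.96 = 11664
Band 5: 1450 * 0.967 + 3350 * 0.259 = 1402 + 868 = 2270
Population now: 0–9=5844, 10–19=6776, 20–29=3748, 30–39=11664, 40+=2270
— Period 2 —
Births: 3748 * 0.481 = 1803
Band 2: 5844 * 0.975 = 5698
Band 3: 6776 * 0.961 = 6512
Band 4: 3748 * 0.96 = 3598
Band 5: 11664 * 0.967 + 2270 * 0.259 = 11279 + 588 = 11867
Population now: 0–9=1803, 10–19=5698, 20–29=6512, 30–39=3598, 40+=11867
— Period 3 —
Births: 6512 * 0.481 = 3132
Band 2: 1803 * 0.975 = 1758
Band 3: 5698 * 0.961 = 5476
Band 4: 6512 * 0.96 = 6252
Band 5: 3598 * 0.967 + 11867 * 0.259 = 3479 + 3074 = 6553
Population now: 0–9=3132, 10–19=1758, 20–29=5476, 30–39=6252, 40+=6553
Scenario A total after 3 periods: 23171
Scenario B projection —
— Period 1 —
Births: 12150 * 0.451 = 5480
Band 2: 6950 * 0.975 = 6776
Band 3: 3900 * 0.961 = 3748
Band 4: 12150 * 0.96 = 11664
Band 5: 1450 * 0.967 + 3350 * 0.259 = 1402 + 868 = 2270
Population now: 0–9=5480, 10–19=6776, 20–29=3748, 30–39=11664, 40+=2270
— Period 2 —
Births: 3748 * 0.451 = 1690
Band 2: 5480 * 0.975 = 5343
Band 3: 6776 * 0.961 = 6512
Band 4: 3748 * 0.96 = 3598
Band 5: 11664 * 0.967 + 2270 * 0.259 = 11279 + 588 = 11867
Population now: 0–9=1690, 10–19=5343, 20–29=6512, 30–39=3598, 40+=11867
— Period 3 —
Births: 6512 * 0.451 = 2937
Band 2: 1690 * 0.975 = 1648
Band 3: 5343 * 0.961 = 5135
Band 4: 6512 * 0.96 = 6252
Band 5: 3598 * 0.967 + 11867 * 0.259 = 3479 + 3074 = 6553
Population now: 0–9=2937, 10–19=1648, 20–29=5135, 30–39=6252, 40+=6553
Scenario B total after 3 periods: 22525
Difference B − A = 22525 − 23171 = -646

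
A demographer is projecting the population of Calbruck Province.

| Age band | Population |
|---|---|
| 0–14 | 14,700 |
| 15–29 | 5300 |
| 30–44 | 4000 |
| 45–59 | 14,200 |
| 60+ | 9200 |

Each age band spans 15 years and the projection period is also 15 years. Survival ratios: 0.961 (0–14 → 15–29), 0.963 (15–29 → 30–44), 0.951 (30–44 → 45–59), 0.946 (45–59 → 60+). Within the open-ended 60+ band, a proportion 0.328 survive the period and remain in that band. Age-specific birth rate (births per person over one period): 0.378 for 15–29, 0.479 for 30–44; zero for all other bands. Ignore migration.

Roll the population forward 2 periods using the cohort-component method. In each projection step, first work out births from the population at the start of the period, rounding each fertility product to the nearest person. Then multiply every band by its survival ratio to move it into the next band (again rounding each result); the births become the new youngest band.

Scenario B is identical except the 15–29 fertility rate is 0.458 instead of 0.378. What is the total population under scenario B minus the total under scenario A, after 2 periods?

Numbering the groups 1..5 from youngest to oldest:
After projecting period 1:
Births: 5300 × 0.378 = 2003  |  4000 × 0.479 = 1916 — total 3919
Group 2: 14700 × 0.961 = 14127
Group 3: 5300 × 0.963 = 5104
Group 4: 4000 × 0.951 = 3804
Group 5: 14200 × 0.946 + 9200 × 0.328 = 13433 + 3018 = 16451
→ [3919, 14127, 5104, 3804, 16451]
After projecting period 2:
Births: 14127 × 0.378 = 5340  |  5104 × 0.479 = 2445 — total 7785
Group 2: 3919 × 0.961 = 3766
Group 3: 14127 × 0.963 = 13604
Group 4: 5104 × 0.951 = 4854
Group 5: 3804 × 0.946 + 16451 × 0.328 = 3599 + 5396 = 8995
→ [7785, 3766, 13604, 4854, 8995]
Scenario A total after 2 periods: 39004
Scenario B projection —
After projecting period 1:
Births: 5300 × 0.458 = 2427  |  4000 × 0.479 = 1916 — total 4343
Group 2: 14700 × 0.961 = 14127
Group 3: 5300 × 0.963 = 5104
Group 4: 4000 × 0.951 = 3804
Group 5: 14200 × 0.946 + 9200 × 0.328 = 13433 + 3018 = 16451
→ [4343, 14127, 5104, 3804, 16451]
After projecting period 2:
Births: 14127 × 0.458 = 6470  |  5104 × 0.479 = 2445 — total 8915
Group 2: 4343 × 0.961 = 4174
Group 3: 14127 × 0.963 = 13604
Group 4: 5104 × 0.951 = 4854
Group 5: 3804 × 0.946 + 16451 × 0.328 = 3599 + 5396 = 8995
→ [8915, 4174, 13604, 4854, 8995]
Scenario B total after 2 periods: 40542
Difference B − A = 40542 − 39004 = 1538

1538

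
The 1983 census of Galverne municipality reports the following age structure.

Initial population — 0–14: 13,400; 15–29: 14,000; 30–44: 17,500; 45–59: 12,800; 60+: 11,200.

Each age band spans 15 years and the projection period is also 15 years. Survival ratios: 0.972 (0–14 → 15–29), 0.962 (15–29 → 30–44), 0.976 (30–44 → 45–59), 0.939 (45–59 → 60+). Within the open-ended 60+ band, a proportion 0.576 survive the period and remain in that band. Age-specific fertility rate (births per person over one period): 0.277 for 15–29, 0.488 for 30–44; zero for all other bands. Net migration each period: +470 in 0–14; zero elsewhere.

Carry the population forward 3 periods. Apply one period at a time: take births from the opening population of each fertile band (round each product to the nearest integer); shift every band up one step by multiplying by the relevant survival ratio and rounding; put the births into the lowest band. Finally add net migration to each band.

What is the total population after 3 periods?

Call the bands 1 to 5, youngest first.
Period 1:
Births: 14000 × 0.277 = 3878, 17500 × 0.488 = 8540 → 12418
Band 2: 13400 × 0.972 = 13025
Band 3: 14000 × 0.962 = 13468
Band 4: 17500 × 0.976 = 17080
Band 5: 12800 × 0.939 + 11200 × 0.576 = 12019 + 6451 = 18470
Net migration: Band 1 + 470 → 12888
Giving 12888 / 13025 / 13468 / 17080 / 18470.
Period 2:
Births: 13025 × 0.277 = 3608, 13468 × 0.488 = 6572 → 10180
Band 2: 12888 × 0.972 = 12527
Band 3: 13025 × 0.962 = 12530
Band 4: 13468 × 0.976 = 13145
Band 5: 17080 × 0.939 + 18470 × 0.576 = 16038 + 10639 = 26677
Net migration: Band 1 + 470 → 10650
Giving 10650 / 12527 / 12530 / 13145 / 26677.
Period 3:
Births: 12527 × 0.277 = 3470, 12530 × 0.488 = 6115 → 9585
Band 2: 10650 × 0.972 = 10352
Band 3: 12527 × 0.962 = 12051
Band 4: 12530 × 0.976 = 12229
Band 5: 13145 × 0.939 + 26677 × 0.576 = 12343 + 15366 = 27709
Net migration: Band 1 + 470 → 10055
Giving 10055 / 10352 / 12051 / 12229 / 27709.
Total after period 3: 10055 + 10352 + 12051 + 12229 + 27709 = 72396

72396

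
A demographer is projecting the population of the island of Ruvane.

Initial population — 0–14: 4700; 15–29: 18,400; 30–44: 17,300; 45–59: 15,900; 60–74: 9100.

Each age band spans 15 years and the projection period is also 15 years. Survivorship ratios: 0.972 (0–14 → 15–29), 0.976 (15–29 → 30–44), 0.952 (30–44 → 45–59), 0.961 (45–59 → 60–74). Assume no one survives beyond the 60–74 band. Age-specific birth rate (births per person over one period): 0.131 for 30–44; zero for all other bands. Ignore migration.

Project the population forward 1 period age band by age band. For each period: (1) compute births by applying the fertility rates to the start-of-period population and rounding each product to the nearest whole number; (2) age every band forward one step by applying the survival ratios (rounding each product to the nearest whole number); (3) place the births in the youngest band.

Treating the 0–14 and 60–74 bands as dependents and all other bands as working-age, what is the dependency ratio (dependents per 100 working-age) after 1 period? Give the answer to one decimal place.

After projecting period 1:
Births: 17300 × 0.131 = 2266
15–29: 4700 × 0.972 = 4568
30–44: 18400 × 0.976 = 17958
45–59: 17300 × 0.952 = 16470
60–74: 15900 × 0.961 = 15280
→ [2266, 4568, 17958, 16470, 15280]
Dependents (band 0–14 + band 60–74) = 2266 + 15280 = 17546; working-age = 38996; ratio = 17546/38996 × 100 = 45.0

45.0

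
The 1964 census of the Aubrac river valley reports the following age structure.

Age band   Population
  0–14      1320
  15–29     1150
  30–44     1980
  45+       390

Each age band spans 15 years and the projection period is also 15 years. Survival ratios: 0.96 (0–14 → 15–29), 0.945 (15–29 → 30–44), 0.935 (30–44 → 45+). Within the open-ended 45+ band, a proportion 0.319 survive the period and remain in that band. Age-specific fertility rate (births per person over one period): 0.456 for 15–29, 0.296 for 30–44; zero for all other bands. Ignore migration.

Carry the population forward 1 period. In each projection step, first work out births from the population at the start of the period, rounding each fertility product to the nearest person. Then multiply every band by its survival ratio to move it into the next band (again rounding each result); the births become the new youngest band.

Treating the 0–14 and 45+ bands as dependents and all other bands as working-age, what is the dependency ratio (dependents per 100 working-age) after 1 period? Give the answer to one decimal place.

Numbering the bands 1..4 from youngest to oldest:
[period 1]
Births: 1150 × 0.456 = 524  |  1980 × 0.296 = 586 ⇒ total 1110
Band 2: 1320 × 0.96 = 1267
Band 3: 1150 × 0.945 = 1087
Band 4: 1980 × 0.935 + 390 × 0.319 = 1851 + 124 = 1975
Population now: 0–14=1110, 15–29=1267, 30–44=1087, 45+=1975
Dependents (band 0–14 + band 45+) = 1110 + 1975 = 3085; working-age = 2354; ratio = 3085/2354 × 100 = 131.1

131.1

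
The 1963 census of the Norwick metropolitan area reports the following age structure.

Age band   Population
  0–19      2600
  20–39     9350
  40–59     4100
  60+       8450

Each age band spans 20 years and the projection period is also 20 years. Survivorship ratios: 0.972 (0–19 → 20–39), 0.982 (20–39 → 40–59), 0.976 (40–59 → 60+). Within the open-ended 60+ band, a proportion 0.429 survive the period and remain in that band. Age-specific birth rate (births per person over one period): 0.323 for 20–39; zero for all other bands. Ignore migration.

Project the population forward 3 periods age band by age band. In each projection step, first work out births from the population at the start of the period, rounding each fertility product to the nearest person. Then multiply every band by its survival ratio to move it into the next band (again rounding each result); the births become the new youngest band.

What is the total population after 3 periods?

12293

Call the groups 1 to 4, youngest first.
Period 1:
Births: 9350 * 0.323 = 3020
Group 2: 2600 * 0.972 = 2527
Group 3: 9350 * 0.982 = 9182
Group 4: 4100 * 0.976 + 8450 * 0.429 = 4002 + 3625 = 7627
→ [3020, 2527, 9182, 7627]
Period 2:
Births: 2527 * 0.323 = 816
Group 2: 3020 * 0.972 = 2935
Group 3: 2527 * 0.982 = 2482
Group 4: 9182 * 0.976 + 7627 * 0.429 = 8962 + 3272 = 12234
→ [816, 2935, 2482, 12234]
Period 3:
Births: 2935 * 0.323 = 948
Group 2: 816 * 0.972 = 793
Group 3: 2935 * 0.982 = 2882
Group 4: 2482 * 0.976 + 12234 * 0.429 = 2422 + 5248 = 7670
→ [948, 793, 2882, 7670]
Total after period 3: 948 + 793 + 2882 + 7670 = 12293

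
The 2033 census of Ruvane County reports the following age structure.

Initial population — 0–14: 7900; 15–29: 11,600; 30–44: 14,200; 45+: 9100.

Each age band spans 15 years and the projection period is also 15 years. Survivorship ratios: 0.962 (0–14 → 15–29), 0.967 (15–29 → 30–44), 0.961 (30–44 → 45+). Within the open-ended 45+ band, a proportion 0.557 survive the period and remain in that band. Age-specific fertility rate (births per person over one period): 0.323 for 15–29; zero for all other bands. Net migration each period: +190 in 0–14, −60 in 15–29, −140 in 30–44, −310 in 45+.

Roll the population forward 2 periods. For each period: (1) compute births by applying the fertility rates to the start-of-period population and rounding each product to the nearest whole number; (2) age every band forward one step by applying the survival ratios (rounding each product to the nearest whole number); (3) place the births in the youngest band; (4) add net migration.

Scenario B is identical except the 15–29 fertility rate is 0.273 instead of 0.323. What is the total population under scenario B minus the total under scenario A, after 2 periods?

(Bands numbered youngest = 1 to oldest = 4.)
After projecting period 1:
Births: 11600 * 0.323 = 3747
Band 2: 7900 * 0.962 = 7600
Band 3: 11600 * 0.967 = 11217
Band 4: 14200 * 0.961 + 9100 * 0.557 = 13646 + 5069 = 18715
Net migration: Band 1 + 190 → 3937; Band 2 − 60 → 7540; Band 3 − 140 → 11077; Band 4 − 310 → 18405
Giving 3937 / 7540 / 11077 / 18405.
After projecting period 2:
Births: 7540 * 0.323 = 2435
Band 2: 3937 * 0.962 = 3787
Band 3: 7540 * 0.967 = 7291
Band 4: 11077 * 0.961 + 18405 * 0.557 = 10645 + 10252 = 20897
Net migration: Band 1 + 190 → 2625; Band 2 − 60 → 3727; Band 3 − 140 → 7151; Band 4 − 310 → 20587
Giving 2625 / 3727 / 7151 / 20587.
Scenario A total after 2 periods: 34090
Scenario B projection —
After projecting period 1:
Births: 11600 * 0.273 = 3167
Band 2: 7900 * 0.962 = 7600
Band 3: 11600 * 0.967 = 11217
Band 4: 14200 * 0.961 + 9100 * 0.557 = 13646 + 5069 = 18715
Net migration: Band 1 + 190 → 3357; Band 2 − 60 → 7540; Band 3 − 140 → 11077; Band 4 − 310 → 18405
Giving 3357 / 7540 / 11077 / 18405.
After projecting period 2:
Births: 7540 * 0.273 = 2058
Band 2: 3357 * 0.962 = 3229
Band 3: 7540 * 0.967 = 7291
Band 4: 11077 * 0.961 + 18405 * 0.557 = 10645 + 10252 = 20897
Net migration: Band 1 + 190 → 2248; Band 2 − 60 → 3169; Band 3 − 140 → 7151; Band 4 − 310 → 20587
Giving 2248 / 3169 / 7151 / 20587.
Scenario B total after 2 periods: 33155
Difference B − A = 33155 − 34090 = -935

-935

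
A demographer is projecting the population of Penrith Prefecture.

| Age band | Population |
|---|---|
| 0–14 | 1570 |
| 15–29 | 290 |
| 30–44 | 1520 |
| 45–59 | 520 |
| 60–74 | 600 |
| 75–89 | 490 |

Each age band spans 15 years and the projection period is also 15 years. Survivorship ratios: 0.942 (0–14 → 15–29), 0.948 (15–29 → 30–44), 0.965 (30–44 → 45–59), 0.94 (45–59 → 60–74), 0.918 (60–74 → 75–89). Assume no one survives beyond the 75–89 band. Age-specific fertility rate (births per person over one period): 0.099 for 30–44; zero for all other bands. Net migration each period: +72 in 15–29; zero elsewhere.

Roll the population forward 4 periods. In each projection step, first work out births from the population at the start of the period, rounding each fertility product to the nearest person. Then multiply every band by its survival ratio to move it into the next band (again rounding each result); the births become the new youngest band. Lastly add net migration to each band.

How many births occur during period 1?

150

Numbering the bands 1..6 from youngest to oldest:
Period 1.
Births: 1520 × 0.099 = 150
Band 2: 1570 × 0.942 = 1479
Band 3: 290 × 0.948 = 275
Band 4: 1520 × 0.965 = 1467
Band 5: 520 × 0.94 = 489
Band 6: 600 × 0.918 = 551
Net migration: Band 2 + 72 → 1551
End of period: [150, 1551, 275, 1467, 489, 551]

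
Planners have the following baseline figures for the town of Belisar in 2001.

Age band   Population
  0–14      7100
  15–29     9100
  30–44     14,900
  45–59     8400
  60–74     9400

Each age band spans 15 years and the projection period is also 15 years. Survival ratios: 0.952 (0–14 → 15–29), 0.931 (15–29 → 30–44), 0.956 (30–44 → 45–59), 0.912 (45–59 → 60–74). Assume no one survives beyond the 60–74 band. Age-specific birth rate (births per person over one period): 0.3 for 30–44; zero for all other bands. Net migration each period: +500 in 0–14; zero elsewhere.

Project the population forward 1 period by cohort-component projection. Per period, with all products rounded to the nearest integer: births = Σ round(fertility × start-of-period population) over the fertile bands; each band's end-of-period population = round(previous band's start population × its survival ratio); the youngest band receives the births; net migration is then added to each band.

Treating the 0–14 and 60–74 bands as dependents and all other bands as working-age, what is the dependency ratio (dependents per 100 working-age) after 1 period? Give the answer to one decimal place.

42.9

After projecting period 1:
Births: 14900 × 0.3 = 4470
15–29: 7100 × 0.952 = 6759
30–44: 9100 × 0.931 = 8472
45–59: 14900 × 0.956 = 14244
60–74: 8400 × 0.912 = 7661
Net migration: 0–14 + 500 → 4970
→ [4970, 6759, 8472, 14244, 7661]
Dependents (band 0–14 + band 60–74) = 4970 + 7661 = 12631; working-age = 29475; ratio = 12631/29475 × 100 = 42.9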